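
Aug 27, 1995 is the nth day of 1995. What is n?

239

Days in months before Aug: 31 + 28 + 31 + 30 + 31 + 30 + 31 = 212.
Plus 27 days into Aug → day 239.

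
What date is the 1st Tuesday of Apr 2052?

Apr 2, 2052

The first Tuesday of Apr 2052 is Apr 2.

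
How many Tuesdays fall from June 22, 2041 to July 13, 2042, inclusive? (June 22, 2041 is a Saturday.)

55

June 22, 2041 is a Saturday; the first Tuesday on or after it is June 25, 2041 (3 days later).
From June 25, 2041 to July 13, 2042: 189 + 194 = 383 days (rest of 2041, to July 13, 2042 in 2042).
383 ÷ 7 = 54 full weeks with remainder 5, so 54 more Tuesdays after the first → 55.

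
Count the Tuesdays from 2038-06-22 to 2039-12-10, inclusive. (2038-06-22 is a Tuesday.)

2038-06-22 is a Tuesday; the first Tuesday on or after it is 2038-06-22.
From 2038-06-22 to 2039-12-10: 192 + 344 = 536 days (rest of 2038, to 2039-12-10 in 2039).
536 ÷ 7 = 76 full weeks with remainder 4, so 76 more Tuesdays after the first → 77.

77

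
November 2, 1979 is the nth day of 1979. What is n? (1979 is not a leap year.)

306

Days in months before November: 31 + 28 + 31 + 30 + 31 + 30 + 31 + 31 + 30 + 31 = 304.
Plus 2 days into November → day 306.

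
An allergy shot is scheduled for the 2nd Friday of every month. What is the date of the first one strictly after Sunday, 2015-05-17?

2015-06-12

May 2015 starts on a Friday; its first Friday is the 1st, so the 2nd Friday is the 8th — 2015-05-08.
That is not after 2015-05-17, so look at June 2015.
June 2015 starts on a Monday; its first Friday is the 5th, so the 2nd Friday is the 12th — 2015-06-12.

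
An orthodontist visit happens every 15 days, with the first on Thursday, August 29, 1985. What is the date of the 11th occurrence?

January 26, 1986

The 11th occurrence is 10 intervals after the first: 10 × 15 = 150 days after August 29, 1985.
August has 31 days — 2 days to the end of August leaves 148.
September has 30 days (118 left).
October has 31 days (87 left).
November has 30 days (57 left).
December has 31 days (26 left).
26 days into January → January 26, 1986.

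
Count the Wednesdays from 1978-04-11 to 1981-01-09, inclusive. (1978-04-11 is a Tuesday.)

1978-04-11 is a Tuesday; the first Wednesday on or after it is 1978-04-12 (1 day later).
From 1978-04-12 to 1981-01-09: 263 + 365 + 366 + 9 = 1003 days (rest of 1978, 1979, 1980, to 1981-01-09 in 1981).
1003 ÷ 7 = 143 full weeks with remainder 2, so 143 more Wednesdays after the first → 144.

144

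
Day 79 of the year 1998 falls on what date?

January has 31 days (79 − 31 = 48 remain).
February has 28 days (48 − 28 = 20 remain).
20 into March → March 20.

20 March 1998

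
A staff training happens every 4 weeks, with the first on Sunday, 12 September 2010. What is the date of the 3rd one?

The 3rd occurrence is 2 intervals after the first: 2 × 28 = 56 days after 12 September 2010.
September has 30 days — 18 days to the end of September leaves 38.
October has 31 days (7 left).
7 days into November → 7 November 2010.

7 November 2010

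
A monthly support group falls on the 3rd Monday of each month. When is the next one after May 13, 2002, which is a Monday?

May 2002 starts on a Wednesday; its first Monday is the 6th, so the 3rd Monday is the 20th — May 20, 2002.
May 20, 2002 is after May 13, 2002, so that is the next one.

May 20, 2002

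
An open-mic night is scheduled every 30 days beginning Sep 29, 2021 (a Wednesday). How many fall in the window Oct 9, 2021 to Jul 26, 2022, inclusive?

10

Occurrences land 30·i days after Sep 29, 2021 for i = 0, 1, 2, …
Oct 9, 2021 is 10 days after the start; 10 ÷ 30 = 0 remainder 10; since the remainder is 10, round up to i = 1. First occurrence in the window: #2 on Oct 29, 2021 (1×30 = 30 days in).
Jul 26, 2022 is 300 days after the start; 300 ÷ 30 = 10 remainder 0. Last occurrence in the window: #11 on Jul 26, 2022.
Occurrences #2 through #11: 10 in total.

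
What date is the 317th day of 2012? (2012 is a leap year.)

Jan has 31 days (317 − 31 = 286 remain).
Feb has 29 days (286 − 29 = 257 remain).
Mar has 31 days (257 − 31 = 226 remain).
Apr has 30 days (226 − 30 = 196 remain).
May has 31 days (196 − 31 = 165 remain).
Jun has 30 days (165 − 30 = 135 remain).
Jul has 31 days (135 − 31 = 104 remain).
Aug has 31 days (104 − 31 = 73 remain).
Sep has 30 days (73 − 30 = 43 remain).
Oct has 31 days (43 − 31 = 12 remain).
12 into Nov → Nov 12.

Nov 12, 2012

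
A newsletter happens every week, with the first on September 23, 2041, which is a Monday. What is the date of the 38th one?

The 38th occurrence is 37 intervals after the first: 37 × 7 = 259 days after September 23, 2041.
September has 30 days — 7 days to the end of September leaves 252.
October has 31 days (221 left).
November has 30 days (191 left).
December has 31 days (160 left).
January has 31 days (129 left).
February has 28 days (101 left).
March has 31 days (70 left).
April has 30 days (40 left).
May has 31 days (9 left).
9 days into June → June 9, 2042.

June 9, 2042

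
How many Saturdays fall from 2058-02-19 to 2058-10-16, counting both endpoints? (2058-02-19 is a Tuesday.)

2058-02-19 is a Tuesday; the first Saturday on or after it is 2058-02-23 (4 days later).
From 2058-02-23 to 2058-10-16: 5 + 31 + 30 + 31 + 30 + 31 + 31 + 30 + 16 = 235 days (rest of February, March, April, May, June, July, August, September, October).
235 ÷ 7 = 33 full weeks with remainder 4, so 33 more Saturdays after the first → 34.

34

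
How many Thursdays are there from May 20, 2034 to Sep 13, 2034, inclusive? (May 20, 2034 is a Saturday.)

May 20, 2034 is a Saturday; the first Thursday on or after it is May 25, 2034 (5 days later).
From May 25, 2034 to Sep 13, 2034: 6 + 30 + 31 + 31 + 13 = 111 days (rest of May, Jun, Jul, Aug, Sep).
111 ÷ 7 = 15 full weeks with remainder 6, so 15 more Thursdays after the first → 16.

16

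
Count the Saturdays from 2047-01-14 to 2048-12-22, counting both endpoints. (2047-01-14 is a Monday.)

2047-01-14 is a Monday; the first Saturday on or after it is 2047-01-19 (5 days later).
From 2047-01-19 to 2048-12-22: 346 + 357 = 703 days (rest of 2047, to 2048-12-22 in 2048).
703 ÷ 7 = 100 full weeks with remainder 3, so 100 more Saturdays after the first → 101.

101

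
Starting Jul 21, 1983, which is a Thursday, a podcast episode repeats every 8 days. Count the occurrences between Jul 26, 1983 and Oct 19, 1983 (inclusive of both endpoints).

11

Occurrences land 8·i days after Jul 21, 1983 for i = 0, 1, 2, …
Jul 26, 1983 is 5 days after the start; 5 ÷ 8 = 0 remainder 5; since the remainder is 5, round up to i = 1. First occurrence in the window: #2 on Jul 29, 1983 (1×8 = 8 days in).
Oct 19, 1983 is 90 days after the start; 90 ÷ 8 = 11 remainder 2. Last occurrence in the window: #12 on Oct 17, 1983.
Occurrences #2 through #12: 11 in total.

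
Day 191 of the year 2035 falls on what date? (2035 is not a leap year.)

Jan has 31 days (191 − 31 = 160 remain).
Feb has 28 days (160 − 28 = 132 remain).
Mar has 31 days (132 − 31 = 101 remain).
Apr has 30 days (101 − 30 = 71 remain).
May has 31 days (71 − 31 = 40 remain).
Jun has 30 days (40 − 30 = 10 remain).
10 into Jul → Jul 10.

Jul 10, 2035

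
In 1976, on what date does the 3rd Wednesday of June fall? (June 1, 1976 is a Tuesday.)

June 1976 begins on a Tuesday, so the first Wednesday is June 2 (1 day later).
The 3rd Wednesday is 2 weeks later: 2 + 14 = 16.

June 16, 1976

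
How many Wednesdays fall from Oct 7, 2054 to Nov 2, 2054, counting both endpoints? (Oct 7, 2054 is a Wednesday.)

Oct 7, 2054 is a Wednesday; the first Wednesday on or after it is Oct 7, 2054.
From Oct 7, 2054 to Nov 2, 2054: 24 + 2 = 26 days (rest of Oct, Nov).
26 ÷ 7 = 3 full weeks with remainder 5, so 3 more Wednesdays after the first → 4.

4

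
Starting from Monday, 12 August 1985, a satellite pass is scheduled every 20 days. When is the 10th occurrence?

8 February 1986

The 10th occurrence is 9 intervals after the first: 9 × 20 = 180 days after 12 August 1985.
August has 31 days — 19 days to the end of August leaves 161.
September has 30 days (131 left).
October has 31 days (100 left).
November has 30 days (70 left).
December has 31 days (39 left).
January has 31 days (8 left).
8 days into February → 8 February 1986.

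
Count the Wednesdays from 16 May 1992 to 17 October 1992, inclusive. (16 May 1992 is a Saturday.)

16 May 1992 is a Saturday; the first Wednesday on or after it is 20 May 1992 (4 days later).
From 20 May 1992 to 17 October 1992: 11 + 30 + 31 + 31 + 30 + 17 = 150 days (rest of May, June, July, August, September, October).
150 ÷ 7 = 21 full weeks with remainder 3, so 21 more Wednesdays after the first → 22.

22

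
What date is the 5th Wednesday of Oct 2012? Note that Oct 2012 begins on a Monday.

Oct 31, 2012

Oct 2012 begins on a Monday, so the first Wednesday is Oct 3 (2 days later).
The 5th Wednesday is 4 weeks later: 3 + 28 = 31.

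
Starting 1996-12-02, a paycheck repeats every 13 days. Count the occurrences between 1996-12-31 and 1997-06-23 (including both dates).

Occurrences land 13·i days after 1996-12-02 for i = 0, 1, 2, …
1996-12-31 is 29 days after the start; 29 ÷ 13 = 2 remainder 3; since the remainder is 3, round up to i = 3. First occurrence in the window: #4 on 1997-01-10 (3×13 = 39 days in).
1997-06-23 is 203 days after the start; 203 ÷ 13 = 15 remainder 8. Last occurrence in the window: #16 on 1997-06-15.
Occurrences #4 through #16: 13 in total.

13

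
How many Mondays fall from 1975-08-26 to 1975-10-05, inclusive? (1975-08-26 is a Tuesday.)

1975-08-26 is a Tuesday; the first Monday on or after it is 1975-09-01 (6 days later).
From 1975-09-01 to 1975-10-05: 29 + 5 = 34 days (rest of September, October).
34 ÷ 7 = 4 full weeks with remainder 6, so 4 more Mondays after the first → 5.

5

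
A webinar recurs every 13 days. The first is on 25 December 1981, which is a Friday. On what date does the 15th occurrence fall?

25 June 1982

The 15th occurrence is 14 intervals after the first: 14 × 13 = 182 days after 25 December 1981.
December has 31 days — 6 days to the end of December leaves 176.
January has 31 days (145 left).
February has 28 days (117 left).
March has 31 days (86 left).
April has 30 days (56 left).
May has 31 days (25 left).
25 days into June → 25 June 1982.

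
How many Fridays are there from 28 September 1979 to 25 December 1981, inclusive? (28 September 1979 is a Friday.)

28 September 1979 is a Friday; the first Friday on or after it is 28 September 1979.
From 28 September 1979 to 25 December 1981: 94 + 366 + 359 = 819 days (rest of 1979, 1980, to 25 December 1981 in 1981).
819 ÷ 7 = 117 full weeks with remainder 0, so 117 more Fridays after the first → 118.

118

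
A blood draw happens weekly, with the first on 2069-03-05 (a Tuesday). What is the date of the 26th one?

2069-08-27

The 26th occurrence is 25 intervals after the first: 25 × 7 = 175 days after 2069-03-05.
March has 31 days — 26 days to the end of March leaves 149.
April has 30 days (119 left).
May has 31 days (88 left).
June has 30 days (58 left).
July has 31 days (27 left).
27 days into August → 2069-08-27.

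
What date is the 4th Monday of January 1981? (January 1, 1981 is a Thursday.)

1981-01-26

January 1981 begins on a Thursday, so the first Monday is January 5 (4 days later).
The 4th Monday is 3 weeks later: 5 + 21 = 26.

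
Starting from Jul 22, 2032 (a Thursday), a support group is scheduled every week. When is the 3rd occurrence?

The 3rd occurrence is 2 intervals after the first: 2 × 7 = 14 days after Jul 22, 2032.
Jul has 31 days — 9 days to the end of Jul leaves 5.
5 days into Aug → Aug 5, 2032.

Aug 5, 2032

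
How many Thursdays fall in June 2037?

4

1 June 2037 is a Monday; the first Thursday on or after it is 4 June 2037 (3 days later).
From 4 June 2037 to 30 June 2037 is 30 − 4 = 26 days.
26 ÷ 7 = 3 full weeks with remainder 5, so 3 more Thursdays after the first → 4.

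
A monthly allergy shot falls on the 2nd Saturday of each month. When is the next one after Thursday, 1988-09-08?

September 1988 starts on a Thursday; its first Saturday is the 3rd, so the 2nd Saturday is the 10th — 1988-09-10.
1988-09-10 is after 1988-09-08, so that is the next one.

1988-09-10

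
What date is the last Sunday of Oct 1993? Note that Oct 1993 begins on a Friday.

Oct 31, 1993

Oct 1993 begins on a Friday, so the first Sunday is Oct 3 (2 days later).
Oct 1993 has 31 days. Adding weeks: 3, 10, 17, 24, 31 — the last one ≤ 31 is the 31st.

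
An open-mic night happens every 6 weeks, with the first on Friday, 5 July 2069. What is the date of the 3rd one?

27 September 2069

The 3rd occurrence is 2 intervals after the first: 2 × 42 = 84 days after 5 July 2069.
July has 31 days — 26 days to the end of July leaves 58.
August has 31 days (27 left).
27 days into September → 27 September 2069.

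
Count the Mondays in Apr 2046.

Apr 1, 2046 is a Sunday; the first Monday on or after it is Apr 2, 2046 (1 day later).
From Apr 2, 2046 to Apr 30, 2046 is 30 − 2 = 28 days.
28 ÷ 7 = 4 full weeks with remainder 0, so 4 more Mondays after the first → 5.

5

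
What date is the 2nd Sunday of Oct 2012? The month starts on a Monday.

Oct 2012 begins on a Monday, so the first Sunday is Oct 7 (6 days later).
The 2nd Sunday is 1 weeks later: 7 + 7 = 14.

Oct 14, 2012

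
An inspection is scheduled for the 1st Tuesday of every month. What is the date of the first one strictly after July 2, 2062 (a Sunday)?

July 4, 2062

July 2062 starts on a Saturday, so its 1st Tuesday is July 4, 2062 (3 days in).
July 4, 2062 is after July 2, 2062, so that is the next one.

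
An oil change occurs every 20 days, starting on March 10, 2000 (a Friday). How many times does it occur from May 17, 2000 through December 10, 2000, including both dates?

Occurrences land 20·i days after March 10, 2000 for i = 0, 1, 2, …
May 17, 2000 is 68 days after the start; 68 ÷ 20 = 3 remainder 8; since the remainder is 8, round up to i = 4. First occurrence in the window: #5 on May 29, 2000 (4×20 = 80 days in).
December 10, 2000 is 275 days after the start; 275 ÷ 20 = 13 remainder 15. Last occurrence in the window: #14 on November 25, 2000.
Occurrences #5 through #14: 10 in total.

10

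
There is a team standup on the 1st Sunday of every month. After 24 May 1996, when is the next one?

May 1996 starts on a Wednesday, so its 1st Sunday is 5 May 1996 (4 days in).
That is not after 24 May 1996, so look at June 1996.
June 1996 starts on a Saturday, so its 1st Sunday is 2 June 1996 (1 day in).

2 June 1996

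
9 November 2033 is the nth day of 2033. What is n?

Days in months before November: 31 + 28 + 31 + 30 + 31 + 30 + 31 + 31 + 30 + 31 = 304.
Plus 9 days into November → day 313.

313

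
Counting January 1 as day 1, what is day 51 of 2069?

January has 31 days (51 − 31 = 20 remain).
20 into February → February 20.

2069-02-20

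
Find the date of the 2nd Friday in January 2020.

10 January 2020

January 2020 begins on a Wednesday, so the first Friday is January 3 (2 days later).
The 2nd Friday is 1 weeks later: 3 + 7 = 10.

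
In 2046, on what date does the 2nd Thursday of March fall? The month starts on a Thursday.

March 2046 begins on a Thursday, so the first Thursday is March 1.
The 2nd Thursday is 1 weeks later: 1 + 7 = 8.

March 8, 2046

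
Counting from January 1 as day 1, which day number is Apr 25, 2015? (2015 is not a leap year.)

Days in months before Apr: 31 + 28 + 31 = 90.
Plus 25 days into Apr → day 115.

115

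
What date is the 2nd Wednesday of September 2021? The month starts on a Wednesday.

September 8, 2021

September 2021 begins on a Wednesday, so the first Wednesday is September 1.
The 2nd Wednesday is 1 weeks later: 1 + 7 = 8.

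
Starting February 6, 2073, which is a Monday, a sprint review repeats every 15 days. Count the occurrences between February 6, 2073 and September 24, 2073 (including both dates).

Occurrences land 15·i days after February 6, 2073 for i = 0, 1, 2, …
The window opens on the start date, so the first occurrence inside is #1 on February 6, 2073.
September 24, 2073 is 230 days after the start; 230 ÷ 15 = 15 remainder 5. Last occurrence in the window: #16 on September 19, 2073.
Occurrences #1 through #16: 16 in total.

16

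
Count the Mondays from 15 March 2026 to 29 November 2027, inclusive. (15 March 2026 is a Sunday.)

15 March 2026 is a Sunday; the first Monday on or after it is 16 March 2026 (1 day later).
From 16 March 2026 to 29 November 2027: 290 + 333 = 623 days (rest of 2026, to 29 November 2027 in 2027).
623 ÷ 7 = 89 full weeks with remainder 0, so 89 more Mondays after the first → 90.

90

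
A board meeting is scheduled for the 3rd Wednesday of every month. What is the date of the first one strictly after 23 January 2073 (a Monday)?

15 February 2073

January 2073 starts on a Sunday; its first Wednesday is the 4th, so the 3rd Wednesday is the 18th — 18 January 2073.
That is not after 23 January 2073, so look at February 2073.
February 2073 starts on a Wednesday; its first Wednesday is the 1st, so the 3rd Wednesday is the 15th — 15 February 2073.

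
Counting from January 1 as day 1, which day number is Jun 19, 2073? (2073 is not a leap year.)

Days in months before Jun: 31 + 28 + 31 + 30 + 31 = 151.
Plus 19 days into Jun → day 170.

170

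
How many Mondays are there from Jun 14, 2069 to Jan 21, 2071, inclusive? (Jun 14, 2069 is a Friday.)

Jun 14, 2069 is a Friday; the first Monday on or after it is Jun 17, 2069 (3 days later).
From Jun 17, 2069 to Jan 21, 2071: 197 + 365 + 21 = 583 days (rest of 2069, 2070, to Jan 21, 2071 in 2071).
583 ÷ 7 = 83 full weeks with remainder 2, so 83 more Mondays after the first → 84.

84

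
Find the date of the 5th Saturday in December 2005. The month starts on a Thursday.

December 2005 begins on a Thursday, so the first Saturday is December 3 (2 days later).
The 5th Saturday is 4 weeks later: 3 + 28 = 31.

2005-12-31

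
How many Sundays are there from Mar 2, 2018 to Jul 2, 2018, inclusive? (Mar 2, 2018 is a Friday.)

Mar 2, 2018 is a Friday; the first Sunday on or after it is Mar 4, 2018 (2 days later).
From Mar 4, 2018 to Jul 2, 2018: 27 + 30 + 31 + 30 + 2 = 120 days (rest of Mar, Apr, May, Jun, Jul).
120 ÷ 7 = 17 full weeks with remainder 1, so 17 more Sundays after the first → 18.

18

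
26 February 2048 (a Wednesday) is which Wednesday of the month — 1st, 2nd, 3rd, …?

Day 26 falls in week ⌈26/7⌉ of the month.
Days 1–7 hold the 1st Wednesday, 8–14 the 2nd, 15–21 the 3rd, 22–28 the 4th, 29–31 the 5th.
26 is in the range for the 4th.

4th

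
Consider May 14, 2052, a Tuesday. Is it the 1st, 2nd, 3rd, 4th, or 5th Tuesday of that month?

2nd

Day 14 falls in week ⌈14/7⌉ of the month.
Days 1–7 hold the 1st Tuesday, 8–14 the 2nd, 15–21 the 3rd, 22–28 the 4th, 29–31 the 5th.
14 is in the range for the 2nd.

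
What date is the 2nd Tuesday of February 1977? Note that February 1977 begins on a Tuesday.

February 1977 begins on a Tuesday, so the first Tuesday is February 1.
The 2nd Tuesday is 1 weeks later: 1 + 7 = 8.

February 8, 1977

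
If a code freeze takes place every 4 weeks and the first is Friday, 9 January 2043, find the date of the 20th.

24 June 2044

The 20th occurrence is 19 intervals after the first: 19 × 28 = 532 days after 9 January 2043.
January has 31 days — 22 days to the end of January leaves 510.
From end of January to end of 2043 is 334 days (176 left).
January has 31 days (145 left).
February has 29 days (116 left).
March has 31 days (85 left).
April has 30 days (55 left).
May has 31 days (24 left).
24 days into June → 24 June 2044.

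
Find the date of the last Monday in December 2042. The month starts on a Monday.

December 2042 begins on a Monday, so the first Monday is December 1.
December 2042 has 31 days. Adding weeks: 1, 8, 15, 22, 29 — the last one ≤ 31 is the 29th.

December 29, 2042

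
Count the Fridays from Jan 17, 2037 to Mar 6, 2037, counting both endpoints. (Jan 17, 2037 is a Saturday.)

Jan 17, 2037 is a Saturday; the first Friday on or after it is Jan 23, 2037 (6 days later).
From Jan 23, 2037 to Mar 6, 2037: 8 + 28 + 6 = 42 days (rest of Jan, Feb, Mar).
42 ÷ 7 = 6 full weeks with remainder 0, so 6 more Fridays after the first → 7.

7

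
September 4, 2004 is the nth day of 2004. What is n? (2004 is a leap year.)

Days in months before September: 31 + 29 + 31 + 30 + 31 + 30 + 31 + 31 = 244.
Plus 4 days into September → day 248.

248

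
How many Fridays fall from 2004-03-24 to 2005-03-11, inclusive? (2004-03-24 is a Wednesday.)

2004-03-24 is a Wednesday; the first Friday on or after it is 2004-03-26 (2 days later).
From 2004-03-26 to 2005-03-11: 280 + 70 = 350 days (rest of 2004, to 2005-03-11 in 2005).
350 ÷ 7 = 50 full weeks with remainder 0, so 50 more Fridays after the first → 51.

51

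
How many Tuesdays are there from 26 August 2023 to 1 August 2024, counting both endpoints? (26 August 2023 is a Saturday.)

49

26 August 2023 is a Saturday; the first Tuesday on or after it is 29 August 2023 (3 days later).
From 29 August 2023 to 1 August 2024: 124 + 214 = 338 days (rest of 2023, to 1 August 2024 in 2024).
338 ÷ 7 = 48 full weeks with remainder 2, so 48 more Tuesdays after the first → 49.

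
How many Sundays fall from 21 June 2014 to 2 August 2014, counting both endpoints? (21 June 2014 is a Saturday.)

21 June 2014 is a Saturday; the first Sunday on or after it is 22 June 2014 (1 day later).
From 22 June 2014 to 2 August 2014: 8 + 31 + 2 = 41 days (rest of June, July, August).
41 ÷ 7 = 5 full weeks with remainder 6, so 5 more Sundays after the first → 6.

6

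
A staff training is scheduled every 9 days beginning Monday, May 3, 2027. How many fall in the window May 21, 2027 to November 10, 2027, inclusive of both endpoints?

20

Occurrences land 9·i days after May 3, 2027 for i = 0, 1, 2, …
May 21, 2027 is 18 days after the start; 18 ÷ 9 = 2 remainder 0. First occurrence in the window: #3 on May 21, 2027 (2×9 = 18 days in).
November 10, 2027 is 191 days after the start; 191 ÷ 9 = 21 remainder 2. Last occurrence in the window: #22 on November 8, 2027.
Occurrences #3 through #22: 20 in total.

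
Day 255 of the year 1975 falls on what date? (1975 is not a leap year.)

1975-09-12

January has 31 days (255 − 31 = 224 remain).
February has 28 days (224 − 28 = 196 remain).
March has 31 days (196 − 31 = 165 remain).
April has 30 days (165 − 30 = 135 remain).
May has 31 days (135 − 31 = 104 remain).
June has 30 days (104 − 30 = 74 remain).
July has 31 days (74 − 31 = 43 remain).
August has 31 days (43 − 31 = 12 remain).
12 into September → September 12.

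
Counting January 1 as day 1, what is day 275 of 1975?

January has 31 days (275 − 31 = 244 remain).
February has 28 days (244 − 28 = 216 remain).
March has 31 days (216 − 31 = 185 remain).
April has 30 days (185 − 30 = 155 remain).
May has 31 days (155 − 31 = 124 remain).
June has 30 days (124 − 30 = 94 remain).
July has 31 days (94 − 31 = 63 remain).
August has 31 days (63 − 31 = 32 remain).
September has 30 days (32 − 30 = 2 remain).
2 into October → October 2.

October 2, 1975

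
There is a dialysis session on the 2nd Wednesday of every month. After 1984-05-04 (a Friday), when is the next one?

1984-05-09

May 1984 starts on a Tuesday; its first Wednesday is the 2nd, so the 2nd Wednesday is the 9th — 1984-05-09.
1984-05-09 is after 1984-05-04, so that is the next one.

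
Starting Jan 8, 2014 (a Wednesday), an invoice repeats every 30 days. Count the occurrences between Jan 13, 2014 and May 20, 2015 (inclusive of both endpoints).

Occurrences land 30·i days after Jan 8, 2014 for i = 0, 1, 2, …
Jan 13, 2014 is 5 days after the start; 5 ÷ 30 = 0 remainder 5; since the remainder is 5, round up to i = 1. First occurrence in the window: #2 on Feb 7, 2014 (1×30 = 30 days in).
May 20, 2015 is 497 days after the start; 497 ÷ 30 = 16 remainder 17. Last occurrence in the window: #17 on May 3, 2015.
Occurrences #2 through #17: 16 in total.

16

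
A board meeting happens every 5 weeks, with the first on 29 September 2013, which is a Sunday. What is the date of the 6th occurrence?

23 March 2014

The 6th occurrence is 5 intervals after the first: 5 × 35 = 175 days after 29 September 2013.
September has 30 days — 1 day to the end of September leaves 174.
October has 31 days (143 left).
November has 30 days (113 left).
December has 31 days (82 left).
January has 31 days (51 left).
February has 28 days (23 left).
23 days into March → 23 March 2014.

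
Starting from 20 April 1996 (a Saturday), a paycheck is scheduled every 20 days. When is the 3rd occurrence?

The 3rd occurrence is 2 intervals after the first: 2 × 20 = 40 days after 20 April 1996.
April has 30 days — 10 days to the end of April leaves 30.
30 days into May → 30 May 1996.

30 May 1996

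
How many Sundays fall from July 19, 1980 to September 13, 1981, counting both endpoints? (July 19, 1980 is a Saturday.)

July 19, 1980 is a Saturday; the first Sunday on or after it is July 20, 1980 (1 day later).
From July 20, 1980 to September 13, 1981: 164 + 256 = 420 days (rest of 1980, to September 13, 1981 in 1981).
420 ÷ 7 = 60 full weeks with remainder 0, so 60 more Sundays after the first → 61.

61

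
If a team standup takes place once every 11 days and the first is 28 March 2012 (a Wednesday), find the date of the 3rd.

19 April 2012

The 3rd occurrence is 2 intervals after the first: 2 × 11 = 22 days after 28 March 2012.
March has 31 days — 3 days to the end of March leaves 19.
19 days into April → 19 April 2012.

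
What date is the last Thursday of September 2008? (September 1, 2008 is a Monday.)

25 September 2008

September 2008 begins on a Monday, so the first Thursday is September 4 (3 days later).
September 2008 has 30 days. Adding weeks: 4, 11, 18, 25 — the last one ≤ 30 is the 25th.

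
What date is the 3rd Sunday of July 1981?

1981-07-19

The first Sunday of July 1981 is July 5.
The 3rd Sunday is 2 weeks later: 5 + 14 = 19.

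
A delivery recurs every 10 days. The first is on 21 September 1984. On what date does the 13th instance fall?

The 13th occurrence is 12 intervals after the first: 12 × 10 = 120 days after 21 September 1984.
September has 30 days — 9 days to the end of September leaves 111.
October has 31 days (80 left).
November has 30 days (50 left).
December has 31 days (19 left).
19 days into January → 19 January 1985.

19 January 1985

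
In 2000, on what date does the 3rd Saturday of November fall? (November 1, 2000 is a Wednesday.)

November 2000 begins on a Wednesday, so the first Saturday is November 4 (3 days later).
The 3rd Saturday is 2 weeks later: 4 + 14 = 18.

18 November 2000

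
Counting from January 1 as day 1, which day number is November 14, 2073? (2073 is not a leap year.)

Days in months before November: 31 + 28 + 31 + 30 + 31 + 30 + 31 + 31 + 30 + 31 = 304.
Plus 14 days into November → day 318.

318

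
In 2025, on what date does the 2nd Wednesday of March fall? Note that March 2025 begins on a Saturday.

March 2025 begins on a Saturday, so the first Wednesday is March 5 (4 days later).
The 2nd Wednesday is 1 weeks later: 5 + 7 = 12.

March 12, 2025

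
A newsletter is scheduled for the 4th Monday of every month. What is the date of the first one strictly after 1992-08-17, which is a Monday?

August 1992 starts on a Saturday; its first Monday is the 3rd, so the 4th Monday is the 24th — 1992-08-24.
1992-08-24 is after 1992-08-17, so that is the next one.

1992-08-24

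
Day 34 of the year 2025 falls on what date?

January has 31 days (34 − 31 = 3 remain).
3 into February → February 3.

3 February 2025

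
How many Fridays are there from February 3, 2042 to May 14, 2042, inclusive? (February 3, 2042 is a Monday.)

14

February 3, 2042 is a Monday; the first Friday on or after it is February 7, 2042 (4 days later).
From February 7, 2042 to May 14, 2042: 21 + 31 + 30 + 14 = 96 days (rest of February, March, April, May).
96 ÷ 7 = 13 full weeks with remainder 5, so 13 more Fridays after the first → 14.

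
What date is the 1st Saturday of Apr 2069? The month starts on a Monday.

Apr 2069 begins on a Monday, so the first Saturday is Apr 6 (5 days later).

Apr 6, 2069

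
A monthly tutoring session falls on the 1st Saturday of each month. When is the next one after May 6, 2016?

May 7, 2016

May 2016 starts on a Sunday, so its 1st Saturday is May 7, 2016 (6 days in).
May 7, 2016 is after May 6, 2016, so that is the next one.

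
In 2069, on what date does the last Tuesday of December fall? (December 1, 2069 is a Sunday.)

December 2069 begins on a Sunday, so the first Tuesday is December 3 (2 days later).
December 2069 has 31 days. Adding weeks: 3, 10, 17, 24, 31 — the last one ≤ 31 is the 31st.

31 December 2069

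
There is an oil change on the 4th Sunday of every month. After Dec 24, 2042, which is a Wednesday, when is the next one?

Dec 2042 starts on a Monday; its first Sunday is the 7th, so the 4th Sunday is the 28th — Dec 28, 2042.
Dec 28, 2042 is after Dec 24, 2042, so that is the next one.

Dec 28, 2042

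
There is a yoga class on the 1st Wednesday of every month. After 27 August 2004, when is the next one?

1 September 2004

August 2004 starts on a Sunday, so its 1st Wednesday is 4 August 2004 (3 days in).
That is not after 27 August 2004, so look at September 2004.
September 2004 starts on a Wednesday, so its 1st Wednesday is 1 September 2004.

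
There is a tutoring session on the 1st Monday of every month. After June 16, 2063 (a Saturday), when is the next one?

June 2063 starts on a Friday, so its 1st Monday is June 4, 2063 (3 days in).
That is not after June 16, 2063, so look at July 2063.
July 2063 starts on a Sunday, so its 1st Monday is July 2, 2063 (1 day in).

July 2, 2063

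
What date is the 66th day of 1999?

January has 31 days (66 − 31 = 35 remain).
February has 28 days (35 − 28 = 7 remain).
7 into March → March 7.

1999-03-07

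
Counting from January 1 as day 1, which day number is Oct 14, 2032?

288

Days in months before Oct: 31 + 29 + 31 + 30 + 31 + 30 + 31 + 31 + 30 = 274.
Plus 14 days into Oct → day 288.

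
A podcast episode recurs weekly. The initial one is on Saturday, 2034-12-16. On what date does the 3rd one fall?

2034-12-30

The 3rd occurrence is 2 intervals after the first: 2 × 7 = 14 days after 2034-12-16.
14 days later is 2034-12-30.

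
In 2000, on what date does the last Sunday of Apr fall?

Apr 2000 begins on a Saturday, so the first Sunday is Apr 2 (1 day later).
Apr 2000 has 30 days. Adding weeks: 2, 9, 16, 23, 30 — the last one ≤ 30 is the 30th.

Apr 30, 2000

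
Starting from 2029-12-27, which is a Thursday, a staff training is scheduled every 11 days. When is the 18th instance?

2030-07-02

The 18th occurrence is 17 intervals after the first: 17 × 11 = 187 days after 2029-12-27.
December has 31 days — 4 days to the end of December leaves 183.
January has 31 days (152 left).
February has 28 days (124 left).
March has 31 days (93 left).
April has 30 days (63 left).
May has 31 days (32 left).
June has 30 days (2 left).
2 days into July → 2030-07-02.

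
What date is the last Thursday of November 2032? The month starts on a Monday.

25 November 2032

November 2032 begins on a Monday, so the first Thursday is November 4 (3 days later).
November 2032 has 30 days. Adding weeks: 4, 11, 18, 25 — the last one ≤ 30 is the 25th.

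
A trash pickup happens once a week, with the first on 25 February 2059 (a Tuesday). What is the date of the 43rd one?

The 43rd occurrence is 42 intervals after the first: 42 × 7 = 294 days after 25 February 2059.
February has 28 days — 3 days to the end of February leaves 291.
March has 31 days (260 left).
April has 30 days (230 left).
May has 31 days (199 left).
June has 30 days (169 left).
July has 31 days (138 left).
August has 31 days (107 left).
September has 30 days (77 left).
October has 31 days (46 left).
November has 30 days (16 left).
16 days into December → 16 December 2059.

16 December 2059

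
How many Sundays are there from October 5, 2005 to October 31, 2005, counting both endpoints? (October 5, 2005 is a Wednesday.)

4

October 5, 2005 is a Wednesday; the first Sunday on or after it is October 9, 2005 (4 days later).
From October 9, 2005 to October 31, 2005 is 31 − 9 = 22 days.
22 ÷ 7 = 3 full weeks with remainder 1, so 3 more Sundays after the first → 4.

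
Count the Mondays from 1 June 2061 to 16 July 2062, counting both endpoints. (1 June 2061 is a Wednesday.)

58

1 June 2061 is a Wednesday; the first Monday on or after it is 6 June 2061 (5 days later).
From 6 June 2061 to 16 July 2062: 208 + 197 = 405 days (rest of 2061, to 16 July 2062 in 2062).
405 ÷ 7 = 57 full weeks with remainder 6, so 57 more Mondays after the first → 58.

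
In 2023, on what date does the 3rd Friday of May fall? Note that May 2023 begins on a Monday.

2023-05-19

May 2023 begins on a Monday, so the first Friday is May 5 (4 days later).
The 3rd Friday is 2 weeks later: 5 + 14 = 19.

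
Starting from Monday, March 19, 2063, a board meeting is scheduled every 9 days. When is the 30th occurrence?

December 5, 2063

The 30th occurrence is 29 intervals after the first: 29 × 9 = 261 days after March 19, 2063.
March has 31 days — 12 days to the end of March leaves 249.
April has 30 days (219 left).
May has 31 days (188 left).
June has 30 days (158 left).
July has 31 days (127 left).
August has 31 days (96 left).
September has 30 days (66 left).
October has 31 days (35 left).
November has 30 days (5 left).
5 days into December → December 5, 2063.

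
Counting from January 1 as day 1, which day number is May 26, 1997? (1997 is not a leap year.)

146

Days in months before May: 31 + 28 + 31 + 30 = 120.
Plus 26 days into May → day 146.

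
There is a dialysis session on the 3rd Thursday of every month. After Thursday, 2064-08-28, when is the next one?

2064-09-18

August 2064 starts on a Friday; its first Thursday is the 7th, so the 3rd Thursday is the 21st — 2064-08-21.
That is not after 2064-08-28, so look at September 2064.
September 2064 starts on a Monday; its first Thursday is the 4th, so the 3rd Thursday is the 18th — 2064-09-18.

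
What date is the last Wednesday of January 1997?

29 January 1997

January 1997 begins on a Wednesday, so the first Wednesday is January 1.
January 1997 has 31 days. Adding weeks: 1, 8, 15, 22, 29 — the last one ≤ 31 is the 29th.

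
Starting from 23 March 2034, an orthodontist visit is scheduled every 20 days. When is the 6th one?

The 6th occurrence is 5 intervals after the first: 5 × 20 = 100 days after 23 March 2034.
March has 31 days — 8 days to the end of March leaves 92.
April has 30 days (62 left).
May has 31 days (31 left).
June has 30 days (1 left).
1 day into July → 1 July 2034.

1 July 2034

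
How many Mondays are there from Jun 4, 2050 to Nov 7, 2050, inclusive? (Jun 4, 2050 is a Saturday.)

Jun 4, 2050 is a Saturday; the first Monday on or after it is Jun 6, 2050 (2 days later).
From Jun 6, 2050 to Nov 7, 2050: 24 + 31 + 31 + 30 + 31 + 7 = 154 days (rest of Jun, Jul, Aug, Sep, Oct, Nov).
154 ÷ 7 = 22 full weeks with remainder 0, so 22 more Mondays after the first → 23.

23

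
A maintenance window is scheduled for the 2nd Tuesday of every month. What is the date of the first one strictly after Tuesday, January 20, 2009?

February 10, 2009

January 2009 starts on a Thursday; its first Tuesday is the 6th, so the 2nd Tuesday is the 13th — January 13, 2009.
That is not after January 20, 2009, so look at February 2009.
February 2009 starts on a Sunday; its first Tuesday is the 3rd, so the 2nd Tuesday is the 10th — February 10, 2009.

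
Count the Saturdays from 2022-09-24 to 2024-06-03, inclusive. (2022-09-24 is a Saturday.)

89

2022-09-24 is a Saturday; the first Saturday on or after it is 2022-09-24.
From 2022-09-24 to 2024-06-03: 98 + 365 + 155 = 618 days (rest of 2022, 2023, to 2024-06-03 in 2024).
618 ÷ 7 = 88 full weeks with remainder 2, so 88 more Saturdays after the first → 89.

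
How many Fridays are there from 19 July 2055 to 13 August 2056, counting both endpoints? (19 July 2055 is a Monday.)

19 July 2055 is a Monday; the first Friday on or after it is 23 July 2055 (4 days later).
From 23 July 2055 to 13 August 2056: 161 + 226 = 387 days (rest of 2055, to 13 August 2056 in 2056).
387 ÷ 7 = 55 full weeks with remainder 2, so 55 more Fridays after the first → 56.

56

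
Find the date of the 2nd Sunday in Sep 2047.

Sep 8, 2047

Sep 2047 begins on a Sunday, so the first Sunday is Sep 1.
The 2nd Sunday is 1 weeks later: 1 + 7 = 8.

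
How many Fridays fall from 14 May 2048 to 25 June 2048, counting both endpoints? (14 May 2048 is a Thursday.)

14 May 2048 is a Thursday; the first Friday on or after it is 15 May 2048 (1 day later).
From 15 May 2048 to 25 June 2048: 16 + 25 = 41 days (rest of May, June).
41 ÷ 7 = 5 full weeks with remainder 6, so 5 more Fridays after the first → 6.

6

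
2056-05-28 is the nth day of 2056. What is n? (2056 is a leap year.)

Days in months before May: 31 + 29 + 31 + 30 = 121.
Plus 28 days into May → day 149.

149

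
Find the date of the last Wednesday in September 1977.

September 28, 1977

The first Wednesday of September 1977 is September 7.
September 1977 has 30 days. Adding weeks: 7, 14, 21, 28 — the last one ≤ 30 is the 28th.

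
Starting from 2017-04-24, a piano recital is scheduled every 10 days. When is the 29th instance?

2018-01-29

The 29th occurrence is 28 intervals after the first: 28 × 10 = 280 days after 2017-04-24.
April has 30 days — 6 days to the end of April leaves 274.
May has 31 days (243 left).
June has 30 days (213 left).
July has 31 days (182 left).
August has 31 days (151 left).
September has 30 days (121 left).
October has 31 days (90 left).
November has 30 days (60 left).
December has 31 days (29 left).
29 days into January → 2018-01-29.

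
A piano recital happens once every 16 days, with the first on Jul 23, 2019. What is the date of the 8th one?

The 8th occurrence is 7 intervals after the first: 7 × 16 = 112 days after Jul 23, 2019.
Jul has 31 days — 8 days to the end of Jul leaves 104.
Aug has 31 days (73 left).
Sep has 30 days (43 left).
Oct has 31 days (12 left).
12 days into Nov → Nov 12, 2019.

Nov 12, 2019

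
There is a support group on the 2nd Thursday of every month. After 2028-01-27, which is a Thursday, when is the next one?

January 2028 starts on a Saturday; its first Thursday is the 6th, so the 2nd Thursday is the 13th — 2028-01-13.
That is not after 2028-01-27, so look at February 2028.
February 2028 starts on a Tuesday; its first Thursday is the 3rd, so the 2nd Thursday is the 10th — 2028-02-10.

2028-02-10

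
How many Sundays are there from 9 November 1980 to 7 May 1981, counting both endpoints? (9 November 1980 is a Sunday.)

26

9 November 1980 is a Sunday; the first Sunday on or after it is 9 November 1980.
From 9 November 1980 to 7 May 1981: 21 + 31 + 31 + 28 + 31 + 30 + 7 = 179 days (rest of November, December, January, February, March, April, May).
179 ÷ 7 = 25 full weeks with remainder 4, so 25 more Sundays after the first → 26.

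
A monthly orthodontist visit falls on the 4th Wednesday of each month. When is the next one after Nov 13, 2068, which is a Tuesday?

Nov 28, 2068

Nov 2068 starts on a Thursday; its first Wednesday is the 7th, so the 4th Wednesday is the 28th — Nov 28, 2068.
Nov 28, 2068 is after Nov 13, 2068, so that is the next one.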